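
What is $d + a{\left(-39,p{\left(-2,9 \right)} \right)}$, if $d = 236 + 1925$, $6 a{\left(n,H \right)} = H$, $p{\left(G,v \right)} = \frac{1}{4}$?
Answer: $\frac{51865}{24} \approx 2161.0$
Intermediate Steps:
$p{\left(G,v \right)} = \frac{1}{4}$
$a{\left(n,H \right)} = \frac{H}{6}$
$d = 2161$
$d + a{\left(-39,p{\left(-2,9 \right)} \right)} = 2161 + \frac{1}{6} \cdot \frac{1}{4} = 2161 + \frac{1}{24} = \frac{51865}{24}$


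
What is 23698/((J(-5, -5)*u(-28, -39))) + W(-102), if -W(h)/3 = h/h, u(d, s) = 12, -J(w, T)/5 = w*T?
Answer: -14099/750 ≈ -18.799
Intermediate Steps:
J(w, T) = -5*T*w (J(w, T) = -5*w*T = -5*T*w)
W(h) = -3 (W(h) = -3*h/h = -3*1 = -3)
23698/((J(-5, -5)*u(-28, -39))) + W(-102) = 23698/((-5*(-5)*(-5)*12)) - 3 = 23698/((-125*12)) - 3 = 23698/(-1500) - 3 = 23698*(-1/1500) - 3 = -11849/750 - 3 = -14099/750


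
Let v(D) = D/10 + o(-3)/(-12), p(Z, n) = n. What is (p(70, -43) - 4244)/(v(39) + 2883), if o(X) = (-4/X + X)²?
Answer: -2314980/1558801 ≈ -1.4851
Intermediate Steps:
o(X) = (X - 4/X)²
v(D) = -25/108 + D/10 (v(D) = D/10 + ((-4 + (-3)²)²/(-3)²)/(-12) = D*(⅒) + ((-4 + 9)²/9)*(-1/12) = D/10 + ((⅑)*5²)*(-1/12) = D/10 + ((⅑)*25)*(-1/12) = D/10 + (25/9)*(-1/12) = D/10 - 25/108 = -25/108 + D/10)
(p(70, -43) - 4244)/(v(39) + 2883) = (-43 - 4244)/((-25/108 + (⅒)*39) + 2883) = -4287/((-25/108 + 39/10) + 2883) = -4287/(1981/540 + 2883) = -4287/1558801/540 = -4287*540/1558801 = -2314980/1558801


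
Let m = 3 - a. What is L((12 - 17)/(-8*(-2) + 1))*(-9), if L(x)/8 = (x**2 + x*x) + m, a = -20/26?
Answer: -1066392/3757 ≈ -283.84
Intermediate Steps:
a = -10/13 (a = -20*1/26 = -10/13 ≈ -0.76923)
m = 49/13 (m = 3 - 1*(-10/13) = 3 + 10/13 = 49/13 ≈ 3.7692)
L(x) = 392/13 + 16*x**2 (L(x) = 8*((x**2 + x*x) + 49/13) = 8*((x**2 + x**2) + 49/13) = 8*(2*x**2 + 49/13) = 8*(49/13 + 2*x**2) = 392/13 + 16*x**2)
L((12 - 17)/(-8*(-2) + 1))*(-9) = (392/13 + 16*((12 - 17)/(-8*(-2) + 1))**2)*(-9) = (392/13 + 16*(-5/(16 + 1))**2)*(-9) = (392/13 + 16*(-5/17)**2)*(-9) = (392/13 + 16*(25/289))*(-9) = (392/13 + 400/289)*(-9) = (118488/3757)*(-9) = -1066392/3757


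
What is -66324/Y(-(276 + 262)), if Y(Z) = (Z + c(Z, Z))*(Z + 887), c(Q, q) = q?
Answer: 16581/93881 ≈ 0.17662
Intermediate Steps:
Y(Z) = 2*Z*(887 + Z) (Y(Z) = (Z + Z)*(Z + 887) = (2*Z)*(887 + Z) = 2*Z*(887 + Z))
-66324/Y(-(276 + 262)) = -66324*(-1/(2*(276 + 262)*(887 - (276 + 262)))) = -66324*(-1/(1076*(887 - 1*538))) = -66324*(-1/(1076*(887 - 538))) = -66324/(2*(-538)*349) = -66324/(-375524) = -66324*(-1/375524) = 16581/93881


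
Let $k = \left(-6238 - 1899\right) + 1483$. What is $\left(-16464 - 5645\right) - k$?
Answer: $-15455$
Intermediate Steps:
$k = -6654$ ($k = -8137 + 1483 = -6654$)
$\left(-16464 - 5645\right) - k = \left(-16464 - 5645\right) - -6654 = -22109 + 6654 = -15455$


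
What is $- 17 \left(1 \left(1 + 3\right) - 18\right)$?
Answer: $238$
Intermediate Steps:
$- 17 \left(1 \left(1 + 3\right) - 18\right) = - 17 \left(1 \cdot 4 - 18\right) = - 17 \left(4 - 18\right) = \left(-17\right) \left(-14\right) = 238$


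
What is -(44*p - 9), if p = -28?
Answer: 1241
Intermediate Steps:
-(44*p - 9) = -(44*(-28) - 9) = -(-1232 - 9) = -1*(-1241) = 1241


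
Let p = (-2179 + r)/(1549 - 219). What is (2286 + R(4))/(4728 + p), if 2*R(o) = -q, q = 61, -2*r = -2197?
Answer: 5999630/12574319 ≈ 0.47713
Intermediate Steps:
r = 2197/2 (r = -½*(-2197) = 2197/2 ≈ 1098.5)
p = -2161/2660 (p = (-2179 + 2197/2)/(1549 - 219) = -2161/2/1330 = -2161/2*1/1330 = -2161/2660 ≈ -0.81241)
R(o) = -61/2 (R(o) = (-1*61)/2 = (½)*(-61) = -61/2)
(2286 + R(4))/(4728 + p) = (2286 - 61/2)/(4728 - 2161/2660) = 4511/(2*(12574319/2660)) = (4511/2)*(2660/12574319) = 5999630/12574319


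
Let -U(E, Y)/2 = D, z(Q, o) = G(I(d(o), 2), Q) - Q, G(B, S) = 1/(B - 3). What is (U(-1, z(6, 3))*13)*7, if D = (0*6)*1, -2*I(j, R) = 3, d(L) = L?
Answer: 0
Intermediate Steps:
I(j, R) = -3/2 (I(j, R) = -½*3 = -3/2)
G(B, S) = 1/(-3 + B)
D = 0 (D = 0*1 = 0)
z(Q, o) = -2/9 - Q (z(Q, o) = 1/(-3 - 3/2) - Q = 1/(-9/2) - Q = -2/9 - Q)
U(E, Y) = 0 (U(E, Y) = -2*0 = 0)
(U(-1, z(6, 3))*13)*7 = (0*13)*7 = 0*7 = 0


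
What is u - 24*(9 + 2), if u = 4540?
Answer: 4276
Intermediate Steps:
u - 24*(9 + 2) = 4540 - 24*(9 + 2) = 4540 - 24*11 = 4540 - 264 = 4276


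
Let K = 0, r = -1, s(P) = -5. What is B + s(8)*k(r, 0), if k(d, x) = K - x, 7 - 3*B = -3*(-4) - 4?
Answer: -1/3 ≈ -0.33333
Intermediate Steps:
B = -1/3 (B = 7/3 - (-3*(-4) - 4)/3 = 7/3 - (12 - 4)/3 = 7/3 - 1/3*8 = 7/3 - 8/3 = -1/3 ≈ -0.33333)
k(d, x) = -x (k(d, x) = 0 - x = -x)
B + s(8)*k(r, 0) = -1/3 - (-5)*0 = -1/3 - 5*0 = -1/3 + 0 = -1/3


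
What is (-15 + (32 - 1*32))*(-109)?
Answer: 1635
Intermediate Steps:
(-15 + (32 - 1*32))*(-109) = (-15 + (32 - 32))*(-109) = (-15 + 0)*(-109) = -15*(-109) = 1635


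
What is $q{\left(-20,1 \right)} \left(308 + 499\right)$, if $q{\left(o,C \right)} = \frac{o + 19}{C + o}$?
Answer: $\frac{807}{19} \approx 42.474$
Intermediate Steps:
$q{\left(o,C \right)} = \frac{19 + o}{C + o}$
$q{\left(-20,1 \right)} \left(308 + 499\right) = \frac{19 - 20}{1 - 20} \left(308 + 499\right) = \frac{1}{-19} \left(-1\right) 807 = \left(- \frac{1}{19}\right) \left(-1\right) 807 = \frac{1}{19} \cdot 807 = \frac{807}{19}$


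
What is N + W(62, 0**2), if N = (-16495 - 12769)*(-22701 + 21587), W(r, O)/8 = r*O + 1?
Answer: 32600104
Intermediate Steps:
W(r, O) = 8 + 8*O*r (W(r, O) = 8*(r*O + 1) = 8*(O*r + 1) = 8*(1 + O*r) = 8 + 8*O*r)
N = 32600096 (N = -29264*(-1114) = 32600096)
N + W(62, 0**2) = 32600096 + (8 + 8*0**2*62) = 32600096 + (8 + 8*0*62) = 32600096 + (8 + 0) = 32600096 + 8 = 32600104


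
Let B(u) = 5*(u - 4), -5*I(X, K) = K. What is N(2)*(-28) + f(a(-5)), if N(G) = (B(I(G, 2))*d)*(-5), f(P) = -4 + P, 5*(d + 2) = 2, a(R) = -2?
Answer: 4922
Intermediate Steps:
I(X, K) = -K/5
d = -8/5 (d = -2 + (⅕)*2 = -2 + ⅖ = -8/5 ≈ -1.6000)
B(u) = -20 + 5*u (B(u) = 5*(-4 + u) = -20 + 5*u)
N(G) = -176 (N(G) = ((-20 + 5*(-⅕*2))*(-8/5))*(-5) = ((-20 + 5*(-⅖))*(-8/5))*(-5) = ((-20 - 2)*(-8/5))*(-5) = -22*(-8/5)*(-5) = (176/5)*(-5) = -176)
N(2)*(-28) + f(a(-5)) = -176*(-28) + (-4 - 2) = 4928 - 6 = 4922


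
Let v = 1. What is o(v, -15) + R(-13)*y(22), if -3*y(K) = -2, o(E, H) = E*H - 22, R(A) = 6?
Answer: -33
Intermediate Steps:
o(E, H) = -22 + E*H
y(K) = 2/3 (y(K) = -1/3*(-2) = 2/3)
o(v, -15) + R(-13)*y(22) = (-22 + 1*(-15)) + 6*(2/3) = (-22 - 15) + 4 = -37 + 4 = -33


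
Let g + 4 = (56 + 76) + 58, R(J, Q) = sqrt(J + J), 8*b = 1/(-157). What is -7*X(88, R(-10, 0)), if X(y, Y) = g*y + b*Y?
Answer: -114576 + 7*I*sqrt(5)/628 ≈ -1.1458e+5 + 0.024924*I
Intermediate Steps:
b = -1/1256 (b = (1/8)/(-157) = (1/8)*(-1/157) = -1/1256 ≈ -0.00079618)
R(J, Q) = sqrt(2)*sqrt(J) (R(J, Q) = sqrt(2*J) = sqrt(2)*sqrt(J))
g = 186 (g = -4 + ((56 + 76) + 58) = -4 + (132 + 58) = -4 + 190 = 186)
X(y, Y) = 186*y - Y/1256
-7*X(88, R(-10, 0)) = -7*(186*88 - sqrt(2)*sqrt(-10)/1256) = -7*(16368 - sqrt(2)*I*sqrt(10)/1256) = -7*(16368 - I*sqrt(5)/628) = -114576 + 7*I*sqrt(5)/628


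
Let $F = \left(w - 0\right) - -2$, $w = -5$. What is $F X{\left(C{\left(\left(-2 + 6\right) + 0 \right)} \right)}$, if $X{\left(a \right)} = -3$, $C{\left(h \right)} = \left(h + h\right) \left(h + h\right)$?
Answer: $9$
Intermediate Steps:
$C{\left(h \right)} = 4 h^{2}$ ($C{\left(h \right)} = 2 h 2 h = 4 h^{2}$)
$F = -3$ ($F = \left(-5 - 0\right) - -2 = \left(-5 + 0\right) + 2 = -5 + 2 = -3$)
$F X{\left(C{\left(\left(-2 + 6\right) + 0 \right)} \right)} = \left(-3\right) \left(-3\right) = 9$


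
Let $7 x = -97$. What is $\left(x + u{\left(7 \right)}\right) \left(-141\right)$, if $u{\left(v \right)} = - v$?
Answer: $\frac{20586}{7} \approx 2940.9$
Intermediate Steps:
$x = - \frac{97}{7}$ ($x = \frac{1}{7} \left(-97\right) = - \frac{97}{7} \approx -13.857$)
$\left(x + u{\left(7 \right)}\right) \left(-141\right) = \left(- \frac{97}{7} - 7\right) \left(-141\right) = \left(- \frac{146}{7}\right) \left(-141\right) = \frac{20586}{7}$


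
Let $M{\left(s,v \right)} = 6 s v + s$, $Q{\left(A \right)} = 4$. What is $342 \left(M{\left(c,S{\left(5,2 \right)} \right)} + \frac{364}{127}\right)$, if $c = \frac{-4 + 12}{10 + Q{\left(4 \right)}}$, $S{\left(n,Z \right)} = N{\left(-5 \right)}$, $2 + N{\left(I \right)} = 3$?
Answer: $\frac{298224}{127} \approx 2348.2$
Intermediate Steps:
$N{\left(I \right)} = 1$ ($N{\left(I \right)} = -2 + 3 = 1$)
$S{\left(n,Z \right)} = 1$
$c = \frac{4}{7}$ ($c = \frac{-4 + 12}{10 + 4} = \frac{8}{14} = 8 \cdot \frac{1}{14} = \frac{4}{7} \approx 0.57143$)
$M{\left(s,v \right)} = s + 6 s v$ ($M{\left(s,v \right)} = 6 s v + s = s + 6 s v$)
$342 \left(M{\left(c,S{\left(5,2 \right)} \right)} + \frac{364}{127}\right) = 342 \left(\frac{4 \left(1 + 6 \cdot 1\right)}{7} + \frac{364}{127}\right) = 342 \left(\frac{4 \left(1 + 6\right)}{7} + 364 \cdot \frac{1}{127}\right) = 342 \left(\frac{4}{7} \cdot 7 + \frac{364}{127}\right) = 342 \left(4 + \frac{364}{127}\right) = 342 \cdot \frac{872}{127} = \frac{298224}{127}$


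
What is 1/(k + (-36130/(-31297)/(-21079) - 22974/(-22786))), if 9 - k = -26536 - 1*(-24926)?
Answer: 7516069911959/12176094858434012 ≈ 0.00061728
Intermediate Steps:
k = 1619 (k = 9 - (-26536 - 1*(-24926)) = 9 - (-26536 + 24926) = 9 - 1*(-1610) = 9 + 1610 = 1619)
1/(k + (-36130/(-31297)/(-21079) - 22974/(-22786))) = 1/(1619 + (-36130/(-31297)/(-21079) - 22974/(-22786))) = 1/(1619 + (-36130*(-1/31297)*(-1/21079) - 22974*(-1/22786))) = 1/(1619 + ((36130/31297)*(-1/21079) + 11487/11393)) = 1/(1619 + (-36130/659709463 + 11487/11393)) = 1/(1619 + 7577670972391/7516069911959) = 1/(12176094858434012/7516069911959) = 7516069911959/12176094858434012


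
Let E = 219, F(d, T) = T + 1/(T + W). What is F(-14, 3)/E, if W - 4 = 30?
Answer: 112/8103 ≈ 0.013822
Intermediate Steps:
W = 34 (W = 4 + 30 = 34)
F(d, T) = T + 1/(34 + T) (F(d, T) = T + 1/(T + 34) = T + 1/(34 + T))
F(-14, 3)/E = ((1 + 3² + 34*3)/(34 + 3))/219 = ((1 + 9 + 102)/37)*(1/219) = ((1/37)*112)*(1/219) = (112/37)*(1/219) = 112/8103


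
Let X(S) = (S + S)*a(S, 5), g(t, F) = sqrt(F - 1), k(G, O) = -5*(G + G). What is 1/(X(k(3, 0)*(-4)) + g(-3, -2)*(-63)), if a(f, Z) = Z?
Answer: 400/483969 + 7*I*sqrt(3)/161323 ≈ 0.0008265 + 7.5156e-5*I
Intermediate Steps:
k(G, O) = -10*G
g(t, F) = sqrt(-1 + F)
X(S) = 10*S (X(S) = (S + S)*5 = (2*S)*5 = 10*S)
1/(X(k(3, 0)*(-4)) + g(-3, -2)*(-63)) = 1/(10*(-10*3*(-4)) + sqrt(-1 - 2)*(-63)) = 1/(10*(-30*(-4)) + sqrt(-3)*(-63)) = 1/(10*120 + (I*sqrt(3))*(-63)) = 1/(1200 - 63*I*sqrt(3))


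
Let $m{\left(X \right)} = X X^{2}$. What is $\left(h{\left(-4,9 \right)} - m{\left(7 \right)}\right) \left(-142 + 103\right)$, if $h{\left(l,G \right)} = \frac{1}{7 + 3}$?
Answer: $\frac{133731}{10} \approx 13373.0$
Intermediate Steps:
$h{\left(l,G \right)} = \frac{1}{10}$
$m{\left(X \right)} = X^{3}$
$\left(h{\left(-4,9 \right)} - m{\left(7 \right)}\right) \left(-142 + 103\right) = \left(\frac{1}{10} - 7^{3}\right) \left(-142 + 103\right) = \left(\frac{1}{10} - 343\right) \left(-39\right) = \left(- \frac{3429}{10}\right) \left(-39\right) = \frac{133731}{10}$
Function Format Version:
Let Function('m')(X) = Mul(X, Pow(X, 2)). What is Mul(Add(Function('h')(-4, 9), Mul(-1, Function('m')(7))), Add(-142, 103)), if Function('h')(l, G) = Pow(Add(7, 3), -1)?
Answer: Rational(133731, 10) ≈ 13373.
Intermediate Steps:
Function('h')(l, G) = Rational(1, 10) (Function('h')(l, G) = Pow(10, -1) = Rational(1, 10))
Function('m')(X) = Pow(X, 3)
Mul(Add(Function('h')(-4, 9), Mul(-1, Function('m')(7))), Add(-142, 103)) = Mul(Add(Rational(1, 10), Mul(-1, Pow(7, 3))), Add(-142, 103)) = Mul(Add(Rational(1, 10), Mul(-1, 343)), -39) = Mul(Add(Rational(1, 10), -343), -39) = Mul(Rational(-3429, 10), -39) = Rational(133731, 10)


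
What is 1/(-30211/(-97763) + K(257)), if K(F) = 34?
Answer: 97763/3354153 ≈ 0.029147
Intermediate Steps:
1/(-30211/(-97763) + K(257)) = 1/(-30211/(-97763) + 34) = 1/(-30211*(-1/97763) + 34) = 1/(30211/97763 + 34) = 1/(3354153/97763) = 97763/3354153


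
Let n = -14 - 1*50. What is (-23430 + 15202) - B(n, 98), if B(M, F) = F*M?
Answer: -1956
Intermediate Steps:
n = -64 (n = -14 - 50 = -64)
(-23430 + 15202) - B(n, 98) = (-23430 + 15202) - 98*(-64) = -8228 - 1*(-6272) = -8228 + 6272 = -1956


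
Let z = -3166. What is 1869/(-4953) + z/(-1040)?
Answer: 176121/66040 ≈ 2.6669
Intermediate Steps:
1869/(-4953) + z/(-1040) = 1869/(-4953) - 3166/(-1040) = 1869*(-1/4953) - 3166*(-1/1040) = -623/1651 + 1583/520 = 176121/66040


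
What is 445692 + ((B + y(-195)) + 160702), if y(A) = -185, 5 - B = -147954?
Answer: 754168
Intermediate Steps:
B = 147959 (B = 5 - 1*(-147954) = 5 + 147954 = 147959)
445692 + ((B + y(-195)) + 160702) = 445692 + ((147959 - 185) + 160702) = 445692 + (147774 + 160702) = 445692 + 308476 = 754168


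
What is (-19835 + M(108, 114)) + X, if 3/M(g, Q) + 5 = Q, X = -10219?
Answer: -3275883/109 ≈ -30054.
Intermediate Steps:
M(g, Q) = 3/(-5 + Q)
(-19835 + M(108, 114)) + X = (-19835 + 3/(-5 + 114)) - 10219 = (-19835 + 3/109) - 10219 = -2162012/109 - 10219 = -3275883/109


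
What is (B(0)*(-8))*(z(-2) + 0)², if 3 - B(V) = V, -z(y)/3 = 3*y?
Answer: -7776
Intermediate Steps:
z(y) = -9*y
B(V) = 3 - V
(B(0)*(-8))*(z(-2) + 0)² = ((3 - 1*0)*(-8))*(-9*(-2) + 0)² = ((3 + 0)*(-8))*(18 + 0)² = (3*(-8))*18² = -24*324 = -7776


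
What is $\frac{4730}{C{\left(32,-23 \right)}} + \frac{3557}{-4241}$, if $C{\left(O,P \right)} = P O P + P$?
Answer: $- \frac{8014231}{14338821} \approx -0.55892$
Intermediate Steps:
$C{\left(O,P \right)} = P + O P^{2}$ ($C{\left(O,P \right)} = O P P + P = O P^{2} + P = P + O P^{2}$)
$\frac{4730}{C{\left(32,-23 \right)}} + \frac{3557}{-4241} = \frac{4730}{\left(-23\right) \left(1 + 32 \left(-23\right)\right)} + \frac{3557}{-4241} = \frac{4730}{\left(-23\right) \left(1 - 736\right)} + 3557 \left(- \frac{1}{4241}\right) = \frac{4730}{\left(-23\right) \left(-735\right)} - \frac{3557}{4241} = \frac{4730}{16905} - \frac{3557}{4241} = 4730 \cdot \frac{1}{16905} - \frac{3557}{4241} = \frac{946}{3381} - \frac{3557}{4241} = - \frac{8014231}{14338821}$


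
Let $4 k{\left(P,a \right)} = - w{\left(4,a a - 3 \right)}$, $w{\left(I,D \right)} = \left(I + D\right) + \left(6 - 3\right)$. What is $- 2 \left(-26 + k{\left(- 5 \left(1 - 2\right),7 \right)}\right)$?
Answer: $\frac{157}{2} \approx 78.5$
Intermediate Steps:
$w{\left(I,D \right)} = 3 + D + I$ ($w{\left(I,D \right)} = \left(D + I\right) + \left(6 - 3\right) = \left(D + I\right) + 3 = 3 + D + I$)
$k{\left(P,a \right)} = -1 - \frac{a^{2}}{4}$ ($k{\left(P,a \right)} = \frac{\left(-1\right) \left(3 + \left(a a - 3\right) + 4\right)}{4} = \frac{\left(-1\right) \left(3 + \left(a^{2} - 3\right) + 4\right)}{4} = \frac{\left(-1\right) \left(3 + \left(-3 + a^{2}\right) + 4\right)}{4} = \frac{\left(-1\right) \left(4 + a^{2}\right)}{4} = \frac{-4 - a^{2}}{4} = -1 - \frac{a^{2}}{4}$)
$- 2 \left(-26 + k{\left(- 5 \left(1 - 2\right),7 \right)}\right) = - 2 \left(-26 - \left(1 + \frac{7^{2}}{4}\right)\right) = - 2 \left(-26 - \frac{53}{4}\right) = \left(-2\right) \left(- \frac{157}{4}\right) = \frac{157}{2}$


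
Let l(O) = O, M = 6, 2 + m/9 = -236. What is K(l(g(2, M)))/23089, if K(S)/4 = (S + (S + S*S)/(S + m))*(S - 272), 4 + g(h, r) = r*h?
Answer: -816000/2239633 ≈ -0.36435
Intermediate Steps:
m = -2142 (m = -18 + 9*(-236) = -18 - 2124 = -2142)
g(h, r) = -4 + h*r (g(h, r) = -4 + r*h = -4 + h*r)
K(S) = 4*(-272 + S)*(S + (S + S²)/(-2142 + S)) (K(S) = 4*((S + (S + S*S)/(S - 2142))*(S - 272)) = 4*((S + (S + S²)/(-2142 + S))*(-272 + S)) = 4*((-272 + S)*(S + (S + S²)/(-2142 + S))) = 4*(-272 + S)*(S + (S + S²)/(-2142 + S)))
K(l(g(2, M)))/23089 = (4*(-4 + 2*6)*(582352 - 2685*(-4 + 2*6) + 2*(-4 + 2*6)²)/(-2142 + (-4 + 2*6)))/23089 = (4*(-4 + 12)*(582352 - 2685*(-4 + 12) + 2*(-4 + 12)²)/(-2142 + (-4 + 12)))*(1/23089) = (4*8*(582352 - 2685*8 + 2*8²)/(-2142 + 8))*(1/23089) = (4*8*(582352 - 21480 + 2*64)/(-2134))*(1/23089) = (4*8*(-1/2134)*(582352 - 21480 + 128))*(1/23089) = (4*8*(-1/2134)*561000)*(1/23089) = -816000/97*1/23089 = -816000/2239633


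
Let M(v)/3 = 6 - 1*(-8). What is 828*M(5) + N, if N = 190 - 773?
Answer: 34193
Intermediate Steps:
M(v) = 42 (M(v) = 3*(6 - 1*(-8)) = 3*(6 + 8) = 3*14 = 42)
N = -583
828*M(5) + N = 828*42 - 583 = 34776 - 583 = 34193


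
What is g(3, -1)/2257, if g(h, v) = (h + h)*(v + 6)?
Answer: 30/2257 ≈ 0.013292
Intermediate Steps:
g(h, v) = 2*h*(6 + v) (g(h, v) = (2*h)*(6 + v) = 2*h*(6 + v))
g(3, -1)/2257 = (2*3*(6 - 1))/2257 = (2*3*5)*(1/2257) = 30*(1/2257) = 30/2257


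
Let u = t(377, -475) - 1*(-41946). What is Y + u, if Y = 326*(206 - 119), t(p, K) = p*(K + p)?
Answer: 33362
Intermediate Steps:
Y = 28362 (Y = 326*87 = 28362)
u = 5000 (u = 377*(-475 + 377) - 1*(-41946) = 377*(-98) + 41946 = -36946 + 41946 = 5000)
Y + u = 28362 + 5000 = 33362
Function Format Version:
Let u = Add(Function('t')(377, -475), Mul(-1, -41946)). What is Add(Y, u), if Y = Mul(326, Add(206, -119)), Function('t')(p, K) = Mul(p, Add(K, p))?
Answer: 33362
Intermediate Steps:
Y = 28362 (Y = Mul(326, 87) = 28362)
u = 5000 (u = Add(Mul(377, Add(-475, 377)), Mul(-1, -41946)) = Add(Mul(377, -98), 41946) = Add(-36946, 41946) = 5000)
Add(Y, u) = Add(28362, 5000) = 33362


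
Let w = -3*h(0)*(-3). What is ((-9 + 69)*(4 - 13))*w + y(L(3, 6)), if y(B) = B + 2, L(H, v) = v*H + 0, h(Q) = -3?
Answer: 14600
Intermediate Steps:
w = -27 (w = -3*(-3)*(-3) = 9*(-3) = -27)
L(H, v) = H*v (L(H, v) = H*v + 0 = H*v)
y(B) = 2 + B
((-9 + 69)*(4 - 13))*w + y(L(3, 6)) = ((-9 + 69)*(4 - 13))*(-27) + (2 + 3*6) = (60*(-9))*(-27) + (2 + 18) = -540*(-27) + 20 = 14580 + 20 = 14600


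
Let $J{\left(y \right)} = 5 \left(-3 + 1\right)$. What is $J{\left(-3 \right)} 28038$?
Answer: $-280380$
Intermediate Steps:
$J{\left(y \right)} = -10$ ($J{\left(y \right)} = 5 \left(-2\right) = -10$)
$J{\left(-3 \right)} 28038 = \left(-10\right) 28038 = -280380$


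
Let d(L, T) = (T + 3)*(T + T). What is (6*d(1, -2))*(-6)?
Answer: 144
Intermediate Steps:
d(L, T) = 2*T*(3 + T) (d(L, T) = (3 + T)*(2*T) = 2*T*(3 + T))
(6*d(1, -2))*(-6) = (6*(2*(-2)*(3 - 2)))*(-6) = (6*(2*(-2)*1))*(-6) = (6*(-4))*(-6) = -24*(-6) = 144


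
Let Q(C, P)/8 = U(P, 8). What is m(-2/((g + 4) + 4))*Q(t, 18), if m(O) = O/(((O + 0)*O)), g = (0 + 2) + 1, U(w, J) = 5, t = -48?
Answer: -220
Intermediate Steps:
Q(C, P) = 40 (Q(C, P) = 8*5 = 40)
g = 3 (g = 2 + 1 = 3)
m(O) = 1/O (m(O) = O/((O*O)) = O/(O**2) = O/O**2 = 1/O)
m(-2/((g + 4) + 4))*Q(t, 18) = 40/(-2/((3 + 4) + 4)) = 40/(-2/(7 + 4)) = 40/(-2/11) = -11/2*40 = -220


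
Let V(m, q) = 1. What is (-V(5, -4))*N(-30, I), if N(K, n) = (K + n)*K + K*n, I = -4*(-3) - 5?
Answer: -480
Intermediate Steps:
I = 7 (I = 12 - 5 = 7)
N(K, n) = K*n + K*(K + n) (N(K, n) = K*(K + n) + K*n = K*n + K*(K + n))
(-V(5, -4))*N(-30, I) = (-1*1)*(-30*(-30 + 2*7)) = -(-30)*(-30 + 14) = -(-30)*(-16) = -1*480 = -480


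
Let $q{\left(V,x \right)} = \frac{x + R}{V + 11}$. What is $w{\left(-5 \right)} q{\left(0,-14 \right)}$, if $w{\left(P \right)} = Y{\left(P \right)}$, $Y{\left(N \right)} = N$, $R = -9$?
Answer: $\frac{115}{11} \approx 10.455$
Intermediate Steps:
$q{\left(V,x \right)} = \frac{-9 + x}{11 + V}$ ($q{\left(V,x \right)} = \frac{x - 9}{V + 11} = \frac{-9 + x}{11 + V}$)
$w{\left(P \right)} = P$
$w{\left(-5 \right)} q{\left(0,-14 \right)} = - 5 \frac{-9 - 14}{11 + 0} = - 5 \cdot \frac{1}{11} \left(-23\right) = \left(-5\right) \left(- \frac{23}{11}\right) = \frac{115}{11}$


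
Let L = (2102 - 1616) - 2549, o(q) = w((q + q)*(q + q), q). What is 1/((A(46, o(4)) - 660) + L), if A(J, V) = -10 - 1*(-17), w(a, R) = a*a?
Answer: -1/2716 ≈ -0.00036819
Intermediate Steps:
w(a, R) = a²
o(q) = 16*q⁴ (o(q) = ((q + q)*(q + q))² = ((2*q)*(2*q))² = (4*q²)² = 16*q⁴)
A(J, V) = 7 (A(J, V) = -10 + 17 = 7)
L = -2063 (L = 486 - 2549 = -2063)
1/((A(46, o(4)) - 660) + L) = 1/((7 - 660) - 2063) = 1/(-653 - 2063) = 1/(-2716) = -1/2716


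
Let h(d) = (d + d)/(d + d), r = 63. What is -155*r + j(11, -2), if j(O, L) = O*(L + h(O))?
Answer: -9776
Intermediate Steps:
h(d) = 1 (h(d) = (2*d)/((2*d)) = (2*d)*(1/(2*d)) = 1)
j(O, L) = O*(1 + L) (j(O, L) = O*(L + 1) = O*(1 + L))
-155*r + j(11, -2) = -155*63 + 11*(1 - 2) = -9765 + 11*(-1) = -9765 - 11 = -9776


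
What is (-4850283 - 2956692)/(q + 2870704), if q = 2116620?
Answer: -7806975/4987324 ≈ -1.5654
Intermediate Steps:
(-4850283 - 2956692)/(q + 2870704) = (-4850283 - 2956692)/(2116620 + 2870704) = -7806975/4987324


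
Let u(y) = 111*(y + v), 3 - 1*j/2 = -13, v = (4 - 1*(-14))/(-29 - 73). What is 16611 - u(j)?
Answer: 222336/17 ≈ 13079.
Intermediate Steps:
v = -3/17 (v = (4 + 14)/(-102) = 18*(-1/102) = -3/17 ≈ -0.17647)
j = 32 (j = 6 - 2*(-13) = 6 + 26 = 32)
u(y) = -333/17 + 111*y (u(y) = 111*(y - 3/17) = 111*(-3/17 + y) = -333/17 + 111*y)
16611 - u(j) = 16611 - (-333/17 + 111*32) = 16611 - (-333/17 + 3552) = 16611 - 1*60051/17 = 16611 - 60051/17 = 222336/17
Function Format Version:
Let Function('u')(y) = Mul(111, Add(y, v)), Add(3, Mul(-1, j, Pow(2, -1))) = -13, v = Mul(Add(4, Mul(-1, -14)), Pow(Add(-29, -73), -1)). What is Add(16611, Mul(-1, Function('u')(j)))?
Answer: Rational(222336, 17) ≈ 13079.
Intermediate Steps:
v = Rational(-3, 17) (v = Mul(Add(4, 14), Pow(-102, -1)) = Mul(18, Rational(-1, 102)) = Rational(-3, 17) ≈ -0.17647)
j = 32 (j = Add(6, Mul(-2, -13)) = Add(6, 26) = 32)
Function('u')(y) = Add(Rational(-333, 17), Mul(111, y)) (Function('u')(y) = Mul(111, Add(y, Rational(-3, 17))) = Mul(111, Add(Rational(-3, 17), y)) = Add(Rational(-333, 17), Mul(111, y)))
Add(16611, Mul(-1, Function('u')(j))) = Add(16611, Mul(-1, Add(Rational(-333, 17), Mul(111, 32)))) = Add(16611, Mul(-1, Add(Rational(-333, 17), 3552))) = Add(16611, Mul(-1, Rational(60051, 17))) = Add(16611, Rational(-60051, 17)) = Rational(222336, 17)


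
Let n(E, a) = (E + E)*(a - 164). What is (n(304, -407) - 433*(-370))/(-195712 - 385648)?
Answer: 93479/290680 ≈ 0.32159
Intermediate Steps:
n(E, a) = 2*E*(-164 + a) (n(E, a) = (2*E)*(-164 + a) = 2*E*(-164 + a))
(n(304, -407) - 433*(-370))/(-195712 - 385648) = (2*304*(-164 - 407) - 433*(-370))/(-195712 - 385648) = (2*304*(-571) + 160210)/(-581360) = (-347168 + 160210)*(-1/581360) = -186958*(-1/581360) = 93479/290680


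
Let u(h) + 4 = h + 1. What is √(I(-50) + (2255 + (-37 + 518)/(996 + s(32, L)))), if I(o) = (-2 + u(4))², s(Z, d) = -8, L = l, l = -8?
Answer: √3258367/38 ≈ 47.503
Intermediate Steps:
u(h) = -3 + h (u(h) = -4 + (h + 1) = -4 + (1 + h) = -3 + h)
L = -8
I(o) = 1 (I(o) = (-2 + (-3 + 4))² = (-2 + 1)² = (-1)² = 1)
√(I(-50) + (2255 + (-37 + 518)/(996 + s(32, L)))) = √(1 + (2255 + (-37 + 518)/(996 - 8))) = √(1 + (2255 + 481/988)) = √(1 + (2255 + 481*(1/988))) = √(1 + (2255 + 37/76)) = √(1 + 171417/76) = √(171493/76) = √3258367/38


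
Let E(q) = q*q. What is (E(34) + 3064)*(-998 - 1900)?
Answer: -12229560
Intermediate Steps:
E(q) = q**2
(E(34) + 3064)*(-998 - 1900) = (34**2 + 3064)*(-998 - 1900) = (1156 + 3064)*(-2898) = 4220*(-2898) = -12229560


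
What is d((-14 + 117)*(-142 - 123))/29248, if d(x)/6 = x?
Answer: -81885/14624 ≈ -5.5994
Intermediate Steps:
d(x) = 6*x
d((-14 + 117)*(-142 - 123))/29248 = (6*((-14 + 117)*(-142 - 123)))/29248 = (6*(103*(-265)))*(1/29248) = (6*(-27295))*(1/29248) = -163770*1/29248 = -81885/14624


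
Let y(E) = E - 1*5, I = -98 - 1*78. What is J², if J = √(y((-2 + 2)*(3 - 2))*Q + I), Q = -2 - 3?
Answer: -151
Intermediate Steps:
I = -176 (I = -98 - 78 = -176)
y(E) = -5 + E (y(E) = E - 5 = -5 + E)
Q = -5
J = I*√151 (J = √((-5 + (-2 + 2)*(3 - 2))*(-5) - 176) = √((-5 + 0*1)*(-5) - 176) = √((-5 + 0)*(-5) - 176) = √(-5*(-5) - 176) = √(25 - 176) = √(-151) = I*√151 ≈ 12.288*I)
J² = (I*√151)² = -151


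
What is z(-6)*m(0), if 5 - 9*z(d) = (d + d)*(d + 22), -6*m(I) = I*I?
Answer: 0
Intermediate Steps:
m(I) = -I**2/6 (m(I) = -I*I/6 = -I**2/6)
z(d) = 5/9 - 2*d*(22 + d)/9 (z(d) = 5/9 - (d + d)*(d + 22)/9 = 5/9 - 2*d*(22 + d)/9)
z(-6)*m(0) = (5/9 - 44/9*(-6) - 2/9*(-6)**2)*(-1/6*0**2) = (5/9 + 88/3 - 2/9*36)*(-1/6*0) = (5/9 + 88/3 - 8)*0 = (197/9)*0 = 0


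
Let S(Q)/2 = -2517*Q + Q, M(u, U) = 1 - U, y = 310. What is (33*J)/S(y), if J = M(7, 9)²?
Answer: -132/97495 ≈ -0.0013539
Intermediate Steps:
S(Q) = -5032*Q (S(Q) = 2*(-2517*Q + Q) = 2*(-2516*Q) = -5032*Q)
J = 64 (J = (1 - 1*9)² = (1 - 9)² = (-8)² = 64)
(33*J)/S(y) = (33*64)/((-5032*310)) = 2112/(-1559920) = 2112*(-1/1559920) = -132/97495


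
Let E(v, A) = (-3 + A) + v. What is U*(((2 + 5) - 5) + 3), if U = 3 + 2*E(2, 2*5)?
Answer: 105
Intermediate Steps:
E(v, A) = -3 + A + v
U = 21 (U = 3 + 2*(-3 + 2*5 + 2) = 3 + 2*(-3 + 10 + 2) = 3 + 2*9 = 3 + 18 = 21)
U*(((2 + 5) - 5) + 3) = 21*(((2 + 5) - 5) + 3) = 21*((7 - 5) + 3) = 21*(2 + 3) = 21*5 = 105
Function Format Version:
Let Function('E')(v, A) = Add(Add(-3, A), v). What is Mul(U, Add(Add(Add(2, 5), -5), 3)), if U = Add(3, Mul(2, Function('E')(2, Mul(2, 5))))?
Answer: 105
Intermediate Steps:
Function('E')(v, A) = Add(-3, A, v)
U = 21 (U = Add(3, Mul(2, Add(-3, Mul(2, 5), 2))) = Add(3, Mul(2, Add(-3, 10, 2))) = Add(3, Mul(2, 9)) = Add(3, 18) = 21)
Mul(U, Add(Add(Add(2, 5), -5), 3)) = Mul(21, Add(Add(Add(2, 5), -5), 3)) = Mul(21, Add(Add(7, -5), 3)) = Mul(21, Add(2, 3)) = Mul(21, 5) = 105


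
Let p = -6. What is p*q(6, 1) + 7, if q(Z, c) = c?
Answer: 1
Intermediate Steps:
p*q(6, 1) + 7 = -6*1 + 7 = -6 + 7 = 1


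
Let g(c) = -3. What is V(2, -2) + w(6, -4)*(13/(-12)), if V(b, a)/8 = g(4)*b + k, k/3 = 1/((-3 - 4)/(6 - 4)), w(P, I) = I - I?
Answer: -384/7 ≈ -54.857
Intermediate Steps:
w(P, I) = 0
k = -6/7 (k = 3/(((-3 - 4)/(6 - 4))) = 3/((-7/2)) = 3/((-7*½)) = 3/(-7/2) = 3*(-2/7) = -6/7 ≈ -0.85714)
V(b, a) = -48/7 - 24*b (V(b, a) = 8*(-3*b - 6/7) = 8*(-6/7 - 3*b) = -48/7 - 24*b)
V(2, -2) + w(6, -4)*(13/(-12)) = (-48/7 - 24*2) + 0*(13/(-12)) = (-48/7 - 48) + 0*(13*(-1/12)) = -384/7 + 0*(-13/12) = -384/7 + 0 = -384/7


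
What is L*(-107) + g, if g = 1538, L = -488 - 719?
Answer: 130687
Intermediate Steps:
L = -1207
L*(-107) + g = -1207*(-107) + 1538 = 129149 + 1538 = 130687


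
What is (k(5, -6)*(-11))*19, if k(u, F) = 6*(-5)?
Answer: 6270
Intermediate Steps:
k(u, F) = -30
(k(5, -6)*(-11))*19 = -30*(-11)*19 = 330*19 = 6270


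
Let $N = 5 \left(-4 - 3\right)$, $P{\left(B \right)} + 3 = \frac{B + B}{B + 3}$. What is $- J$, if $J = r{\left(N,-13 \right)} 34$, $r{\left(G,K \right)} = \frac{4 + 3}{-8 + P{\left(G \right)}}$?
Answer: $\frac{3808}{141} \approx 27.007$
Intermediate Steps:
$P{\left(B \right)} = -3 + \frac{2 B}{3 + B}$ ($P{\left(B \right)} = -3 + \frac{B + B}{B + 3} = -3 + \frac{2 B}{3 + B}$)
$N = -35$ ($N = 5 \left(-7\right) = -35$)
$r{\left(G,K \right)} = \frac{7}{-8 + \frac{-9 - G}{3 + G}}$ ($r{\left(G,K \right)} = \frac{4 + 3}{-8 + \frac{-9 - G}{3 + G}} = \frac{7}{-8 + \frac{-9 - G}{3 + G}}$)
$J = - \frac{3808}{141}$ ($J = \frac{7 \left(-3 - -35\right)}{3 \left(11 + 3 \left(-35\right)\right)} 34 = \frac{7 \left(-3 + 35\right)}{3 \left(11 - 105\right)} 34 = \frac{7}{3} \frac{1}{-94} \cdot 32 \cdot 34 = \frac{7}{3} \left(- \frac{1}{94}\right) 32 \cdot 34 = \left(- \frac{112}{141}\right) 34 = - \frac{3808}{141} \approx -27.007$)
$- J = \left(-1\right) \left(- \frac{3808}{141}\right) = \frac{3808}{141}$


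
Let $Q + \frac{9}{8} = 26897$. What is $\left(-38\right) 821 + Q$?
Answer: $- \frac{34417}{8} \approx -4302.1$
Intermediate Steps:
$Q = \frac{215167}{8}$ ($Q = - \frac{9}{8} + 26897 = \frac{215167}{8} \approx 26896.0$)
$\left(-38\right) 821 + Q = \left(-38\right) 821 + \frac{215167}{8} = -31198 + \frac{215167}{8} = - \frac{34417}{8}$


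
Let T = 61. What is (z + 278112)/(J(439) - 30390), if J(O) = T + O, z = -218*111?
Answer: -126957/14945 ≈ -8.4949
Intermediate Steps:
z = -24198
J(O) = 61 + O
(z + 278112)/(J(439) - 30390) = (-24198 + 278112)/((61 + 439) - 30390) = 253914/(500 - 30390) = 253914/(-29890) = 253914*(-1/29890) = -126957/14945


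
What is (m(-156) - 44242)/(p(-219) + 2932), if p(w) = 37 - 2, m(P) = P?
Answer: -44398/2967 ≈ -14.964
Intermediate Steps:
p(w) = 35
(m(-156) - 44242)/(p(-219) + 2932) = (-156 - 44242)/(35 + 2932) = -44398/2967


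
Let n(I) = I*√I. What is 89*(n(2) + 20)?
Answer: 1780 + 178*√2 ≈ 2031.7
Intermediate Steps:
n(I) = I^(3/2)
89*(n(2) + 20) = 89*(2^(3/2) + 20) = 89*(2*√2 + 20) = 89*(20 + 2*√2) = 1780 + 178*√2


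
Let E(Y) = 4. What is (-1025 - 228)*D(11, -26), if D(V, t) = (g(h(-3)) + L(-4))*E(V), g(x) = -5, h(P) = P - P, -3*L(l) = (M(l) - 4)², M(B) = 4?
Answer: 25060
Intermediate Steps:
L(l) = 0 (L(l) = -(4 - 4)²/3 = -⅓*0² = -⅓*0 = 0)
h(P) = 0
D(V, t) = -20 (D(V, t) = (-5 + 0)*4 = -5*4 = -20)
(-1025 - 228)*D(11, -26) = (-1025 - 228)*(-20) = -1253*(-20) = 25060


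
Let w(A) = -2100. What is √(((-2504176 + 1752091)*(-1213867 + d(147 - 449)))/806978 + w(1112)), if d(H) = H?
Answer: √735531104121906570/806978 ≈ 1062.8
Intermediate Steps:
√(((-2504176 + 1752091)*(-1213867 + d(147 - 449)))/806978 + w(1112)) = √(((-2504176 + 1752091)*(-1213867 + (147 - 449)))/806978 - 2100) = √(-752085*(-1213867 - 302)*(1/806978) - 2100) = √(-752085*(-1214169)*(1/806978) - 2100) = √(913158292365*(1/806978) - 2100) = √(913158292365/806978 - 2100) = √(911463638565/806978) = √735531104121906570/806978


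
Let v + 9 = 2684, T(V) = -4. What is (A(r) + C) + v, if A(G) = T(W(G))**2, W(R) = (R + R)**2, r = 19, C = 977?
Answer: 3668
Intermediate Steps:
W(R) = 4*R**2 (W(R) = (2*R)**2 = 4*R**2)
v = 2675 (v = -9 + 2684 = 2675)
A(G) = 16 (A(G) = (-4)**2 = 16)
(A(r) + C) + v = (16 + 977) + 2675 = 993 + 2675 = 3668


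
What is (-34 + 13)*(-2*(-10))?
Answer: -420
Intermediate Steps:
(-34 + 13)*(-2*(-10)) = -21*20 = -420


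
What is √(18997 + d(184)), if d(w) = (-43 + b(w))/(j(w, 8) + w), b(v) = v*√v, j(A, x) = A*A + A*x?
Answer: √(5989288975638 + 3267104*√46)/17756 ≈ 137.83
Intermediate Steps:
j(A, x) = A² + A*x
b(v) = v^(3/2)
d(w) = (-43 + w^(3/2))/(w + w*(8 + w)) (d(w) = (-43 + w^(3/2))/(w*(w + 8) + w) = (-43 + w^(3/2))/(w*(8 + w) + w) = (-43 + w^(3/2))/(w + w*(8 + w)))
√(18997 + d(184)) = √(18997 + (-43 + 184^(3/2))/(184*(9 + 184))) = √(18997 + (1/184)*(-43 + 368*√46)/193) = √(18997 + (1/184)*(1/193)*(-43 + 368*√46)) = √(18997 + (-43/35512 + 2*√46/193)) = √(674621421/35512 + 2*√46/193)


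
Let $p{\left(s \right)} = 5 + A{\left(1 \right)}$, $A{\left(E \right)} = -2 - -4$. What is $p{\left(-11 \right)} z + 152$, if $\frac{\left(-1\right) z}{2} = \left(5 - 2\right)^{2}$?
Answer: $26$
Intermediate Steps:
$A{\left(E \right)} = 2$ ($A{\left(E \right)} = -2 + 4 = 2$)
$z = -18$ ($z = - 2 \left(5 - 2\right)^{2} = - 2 \cdot 3^{2} = \left(-2\right) 9 = -18$)
$p{\left(s \right)} = 7$ ($p{\left(s \right)} = 5 + 2 = 7$)
$p{\left(-11 \right)} z + 152 = 7 \left(-18\right) + 152 = -126 + 152 = 26$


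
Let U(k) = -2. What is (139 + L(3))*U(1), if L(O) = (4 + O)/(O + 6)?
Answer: -2516/9 ≈ -279.56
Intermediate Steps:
L(O) = (4 + O)/(6 + O)
(139 + L(3))*U(1) = (139 + (4 + 3)/(6 + 3))*(-2) = (139 + 7/9)*(-2) = (1258/9)*(-2) = -2516/9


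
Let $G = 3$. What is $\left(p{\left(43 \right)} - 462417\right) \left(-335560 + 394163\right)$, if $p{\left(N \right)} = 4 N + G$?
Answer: $-27088767926$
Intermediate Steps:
$p{\left(N \right)} = 3 + 4 N$ ($p{\left(N \right)} = 4 N + 3 = 3 + 4 N$)
$\left(p{\left(43 \right)} - 462417\right) \left(-335560 + 394163\right) = \left(\left(3 + 4 \cdot 43\right) - 462417\right) \left(-335560 + 394163\right) = \left(\left(3 + 172\right) - 462417\right) 58603 = \left(175 - 462417\right) 58603 = \left(-462242\right) 58603 = -27088767926$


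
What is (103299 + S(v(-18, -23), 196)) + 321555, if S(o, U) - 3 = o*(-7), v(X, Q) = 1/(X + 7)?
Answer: 4673434/11 ≈ 4.2486e+5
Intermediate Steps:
v(X, Q) = 1/(7 + X)
S(o, U) = 3 - 7*o (S(o, U) = 3 + o*(-7) = 3 - 7*o)
(103299 + S(v(-18, -23), 196)) + 321555 = (103299 + (3 - 7/(7 - 18))) + 321555 = (103299 + (3 - 7/(-11))) + 321555 = (103299 + (3 - 7*(-1/11))) + 321555 = (103299 + (3 + 7/11)) + 321555 = (103299 + 40/11) + 321555 = 1136329/11 + 321555 = 4673434/11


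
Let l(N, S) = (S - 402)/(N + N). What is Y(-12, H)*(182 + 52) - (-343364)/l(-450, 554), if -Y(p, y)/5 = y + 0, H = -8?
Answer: -38450610/19 ≈ -2.0237e+6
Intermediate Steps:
l(N, S) = (-402 + S)/(2*N) (l(N, S) = (-402 + S)/((2*N)) = (-402 + S)*(1/(2*N)) = (-402 + S)/(2*N))
Y(p, y) = -5*y (Y(p, y) = -5*(y + 0) = -5*y)
Y(-12, H)*(182 + 52) - (-343364)/l(-450, 554) = (-5*(-8))*(182 + 52) - (-343364)/((1/2)*(-402 + 554)/(-450)) = 40*234 - (-343364)/((1/2)*(-1/450)*152) = 9360 - (-343364)/(-38/225) = 9360 - (-343364)*(-225)/38 = 9360 - 1*38628450/19 = 9360 - 38628450/19 = -38450610/19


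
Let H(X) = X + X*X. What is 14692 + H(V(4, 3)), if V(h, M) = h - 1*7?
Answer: 14698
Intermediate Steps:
V(h, M) = -7 + h (V(h, M) = h - 7 = -7 + h)
H(X) = X + X²
14692 + H(V(4, 3)) = 14692 + (-7 + 4)*(1 + (-7 + 4)) = 14692 - 3*(1 - 3) = 14692 - 3*(-2) = 14692 + 6 = 14698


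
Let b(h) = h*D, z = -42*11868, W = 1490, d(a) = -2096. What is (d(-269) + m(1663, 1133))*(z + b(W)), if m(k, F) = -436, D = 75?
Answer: 979139592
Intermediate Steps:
z = -498456
b(h) = 75*h (b(h) = h*75 = 75*h)
(d(-269) + m(1663, 1133))*(z + b(W)) = (-2096 - 436)*(-498456 + 75*1490) = -2532*(-498456 + 111750) = -2532*(-386706) = 979139592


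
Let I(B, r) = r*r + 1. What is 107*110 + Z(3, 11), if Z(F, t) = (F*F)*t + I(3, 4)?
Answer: 11886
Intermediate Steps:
I(B, r) = 1 + r² (I(B, r) = r² + 1 = 1 + r²)
Z(F, t) = 17 + t*F² (Z(F, t) = (F*F)*t + (1 + 4²) = F²*t + (1 + 16) = t*F² + 17 = 17 + t*F²)
107*110 + Z(3, 11) = 107*110 + (17 + 11*3²) = 11770 + (17 + 11*9) = 11770 + (17 + 99) = 11770 + 116 = 11886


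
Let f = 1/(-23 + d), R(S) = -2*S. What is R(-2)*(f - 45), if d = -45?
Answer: -3061/17 ≈ -180.06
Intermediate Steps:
f = -1/68 (f = 1/(-23 - 45) = 1/(-68) = -1/68 ≈ -0.014706)
R(-2)*(f - 45) = (-2*(-2))*(-1/68 - 45) = 4*(-3061/68) = -3061/17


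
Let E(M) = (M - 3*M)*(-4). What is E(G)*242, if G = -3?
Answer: -5808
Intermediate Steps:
E(M) = 8*M (E(M) = -2*M*(-4) = 8*M)
E(G)*242 = (8*(-3))*242 = -24*242 = -5808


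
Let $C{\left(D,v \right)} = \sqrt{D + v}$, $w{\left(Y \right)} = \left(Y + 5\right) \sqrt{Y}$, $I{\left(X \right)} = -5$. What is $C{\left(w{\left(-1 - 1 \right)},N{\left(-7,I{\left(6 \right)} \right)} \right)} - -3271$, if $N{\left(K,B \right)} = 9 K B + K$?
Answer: $3271 + \sqrt{308 + 3 i \sqrt{2}} \approx 3288.6 + 0.12087 i$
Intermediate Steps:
$N{\left(K,B \right)} = K + 9 B K$ ($N{\left(K,B \right)} = 9 B K + K = K + 9 B K$)
$w{\left(Y \right)} = \sqrt{Y} \left(5 + Y\right)$ ($w{\left(Y \right)} = \left(5 + Y\right) \sqrt{Y} = \sqrt{Y} \left(5 + Y\right)$)
$C{\left(w{\left(-1 - 1 \right)},N{\left(-7,I{\left(6 \right)} \right)} \right)} - -3271 = \sqrt{\sqrt{-1 - 1} \left(5 - 2\right) - 7 \left(1 + 9 \left(-5\right)\right)} - -3271 = \sqrt{\sqrt{-2} \left(5 - 2\right) - 7 \left(1 - 45\right)} + 3271 = \sqrt{i \sqrt{2} \cdot 3 - -308} + 3271 = \sqrt{3 i \sqrt{2} + 308} + 3271 = \sqrt{308 + 3 i \sqrt{2}} + 3271 = 3271 + \sqrt{308 + 3 i \sqrt{2}}$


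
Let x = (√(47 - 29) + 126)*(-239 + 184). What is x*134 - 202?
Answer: -928822 - 22110*√2 ≈ -9.6009e+5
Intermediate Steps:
x = -6930 - 165*√2 (x = (√18 + 126)*(-55) = (3*√2 + 126)*(-55) = (126 + 3*√2)*(-55) = -6930 - 165*√2 ≈ -7163.3)
x*134 - 202 = (-6930 - 165*√2)*134 - 202 = (-928620 - 22110*√2) - 202 = -928822 - 22110*√2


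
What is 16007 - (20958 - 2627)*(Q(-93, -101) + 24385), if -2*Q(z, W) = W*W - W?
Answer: -352562447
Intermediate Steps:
Q(z, W) = W/2 - W²/2 (Q(z, W) = -(W*W - W)/2 = -(W² - W)/2 = W/2 - W²/2)
16007 - (20958 - 2627)*(Q(-93, -101) + 24385) = 16007 - (20958 - 2627)*((½)*(-101)*(1 - 1*(-101)) + 24385) = 16007 - 18331*((½)*(-101)*(1 + 101) + 24385) = 16007 - 18331*((½)*(-101)*102 + 24385) = 16007 - 18331*(-5151 + 24385) = 16007 - 18331*19234 = 16007 - 1*352578454 = 16007 - 352578454 = -352562447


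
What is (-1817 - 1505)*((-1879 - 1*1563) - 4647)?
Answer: 26871658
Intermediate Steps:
(-1817 - 1505)*((-1879 - 1*1563) - 4647) = -3322*((-1879 - 1563) - 4647) = -3322*(-3442 - 4647) = -3322*(-8089) = 26871658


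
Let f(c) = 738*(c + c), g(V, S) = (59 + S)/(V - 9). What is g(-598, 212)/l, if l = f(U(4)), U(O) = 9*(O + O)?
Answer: -271/64507104 ≈ -4.2011e-6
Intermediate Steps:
U(O) = 18*O (U(O) = 9*(2*O) = 18*O)
g(V, S) = (59 + S)/(-9 + V)
f(c) = 1476*c (f(c) = 738*(2*c) = 1476*c)
l = 106272 (l = 1476*(18*4) = 1476*72 = 106272)
g(-598, 212)/l = ((59 + 212)/(-9 - 598))/106272 = (271/(-607))*(1/106272) = -1/607*271*(1/106272) = -271/607*1/106272 = -271/64507104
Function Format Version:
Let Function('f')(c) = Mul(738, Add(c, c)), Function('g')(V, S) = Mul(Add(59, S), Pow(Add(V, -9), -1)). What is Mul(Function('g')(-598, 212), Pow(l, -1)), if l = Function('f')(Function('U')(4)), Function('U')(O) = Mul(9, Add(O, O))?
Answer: Rational(-271, 64507104) ≈ -4.2011e-6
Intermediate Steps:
Function('U')(O) = Mul(18, O) (Function('U')(O) = Mul(9, Mul(2, O)) = Mul(18, O))
Function('g')(V, S) = Mul(Pow(Add(-9, V), -1), Add(59, S)) (Function('g')(V, S) = Mul(Add(59, S), Pow(Add(-9, V), -1)) = Mul(Pow(Add(-9, V), -1), Add(59, S)))
Function('f')(c) = Mul(1476, c) (Function('f')(c) = Mul(738, Mul(2, c)) = Mul(1476, c))
l = 106272 (l = Mul(1476, Mul(18, 4)) = Mul(1476, 72) = 106272)
Mul(Function('g')(-598, 212), Pow(l, -1)) = Mul(Mul(Pow(Add(-9, -598), -1), Add(59, 212)), Pow(106272, -1)) = Mul(Mul(Pow(-607, -1), 271), Rational(1, 106272)) = Mul(Mul(Rational(-1, 607), 271), Rational(1, 106272)) = Mul(Rational(-271, 607), Rational(1, 106272)) = Rational(-271, 64507104)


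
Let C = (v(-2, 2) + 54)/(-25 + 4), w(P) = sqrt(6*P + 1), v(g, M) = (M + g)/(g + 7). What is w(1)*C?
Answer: -18*sqrt(7)/7 ≈ -6.8034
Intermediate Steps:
v(g, M) = (M + g)/(7 + g)
w(P) = sqrt(1 + 6*P)
C = -18/7 (C = ((2 - 2)/(7 - 2) + 54)/(-25 + 4) = (0/5 + 54)/(-21) = ((1/5)*0 + 54)*(-1/21) = (0 + 54)*(-1/21) = 54*(-1/21) = -18/7 ≈ -2.5714)
w(1)*C = sqrt(1 + 6*1)*(-18/7) = sqrt(1 + 6)*(-18/7) = sqrt(7)*(-18/7) = -18*sqrt(7)/7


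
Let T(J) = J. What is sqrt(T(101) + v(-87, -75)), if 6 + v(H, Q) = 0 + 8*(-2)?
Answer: sqrt(79) ≈ 8.8882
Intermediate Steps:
v(H, Q) = -22 (v(H, Q) = -6 + (0 + 8*(-2)) = -6 + (0 - 16) = -6 - 16 = -22)
sqrt(T(101) + v(-87, -75)) = sqrt(101 - 22) = sqrt(79)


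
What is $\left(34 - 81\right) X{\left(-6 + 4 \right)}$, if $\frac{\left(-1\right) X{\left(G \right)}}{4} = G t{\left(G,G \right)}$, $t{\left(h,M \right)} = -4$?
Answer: $1504$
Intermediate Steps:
$X{\left(G \right)} = 16 G$ ($X{\left(G \right)} = - 4 G \left(-4\right) = - 4 \left(- 4 G\right) = 16 G$)
$\left(34 - 81\right) X{\left(-6 + 4 \right)} = \left(34 - 81\right) 16 \left(-6 + 4\right) = - 47 \cdot 16 \left(-2\right) = \left(-47\right) \left(-32\right) = 1504$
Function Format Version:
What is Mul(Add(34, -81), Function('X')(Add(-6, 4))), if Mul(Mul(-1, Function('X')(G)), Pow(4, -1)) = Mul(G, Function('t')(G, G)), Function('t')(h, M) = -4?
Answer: 1504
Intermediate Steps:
Function('X')(G) = Mul(16, G) (Function('X')(G) = Mul(-4, Mul(G, -4)) = Mul(-4, Mul(-4, G)) = Mul(16, G))
Mul(Add(34, -81), Function('X')(Add(-6, 4))) = Mul(Add(34, -81), Mul(16, Add(-6, 4))) = Mul(-47, Mul(16, -2)) = Mul(-47, -32) = 1504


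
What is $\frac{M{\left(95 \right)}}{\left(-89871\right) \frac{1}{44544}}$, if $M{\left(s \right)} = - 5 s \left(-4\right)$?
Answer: $- \frac{972800}{1033} \approx -941.72$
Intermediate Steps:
$M{\left(s \right)} = 20 s$
$\frac{M{\left(95 \right)}}{\left(-89871\right) \frac{1}{44544}} = \frac{20 \cdot 95}{\left(-89871\right) \frac{1}{44544}} = \frac{1900}{\left(-89871\right) \frac{1}{44544}} = \frac{1900}{- \frac{1033}{512}} = 1900 \left(- \frac{512}{1033}\right) = - \frac{972800}{1033}$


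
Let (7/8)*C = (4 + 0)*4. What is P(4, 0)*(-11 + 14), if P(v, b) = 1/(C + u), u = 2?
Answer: 21/142 ≈ 0.14789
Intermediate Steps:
C = 128/7 (C = 8*((4 + 0)*4)/7 = 8*(4*4)/7 = (8/7)*16 = 128/7 ≈ 18.286)
P(v, b) = 7/142 (P(v, b) = 1/(128/7 + 2) = 1/(142/7) = 7/142)
P(4, 0)*(-11 + 14) = 7*(-11 + 14)/142 = (7/142)*3 = 21/142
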